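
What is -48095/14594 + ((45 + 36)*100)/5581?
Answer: -150206795/81449114 ≈ -1.8442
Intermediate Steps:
-48095/14594 + ((45 + 36)*100)/5581 = -48095*1/14594 + (81*100)*(1/5581) = -48095/14594 + 8100*(1/5581) = -48095/14594 + 8100/5581 = -150206795/81449114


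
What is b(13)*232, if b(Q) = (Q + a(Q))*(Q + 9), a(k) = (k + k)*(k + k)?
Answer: 3516656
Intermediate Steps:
a(k) = 4*k² (a(k) = (2*k)*(2*k) = 4*k²)
b(Q) = (9 + Q)*(Q + 4*Q²) (b(Q) = (Q + 4*Q²)*(Q + 9) = (Q + 4*Q²)*(9 + Q) = (9 + Q)*(Q + 4*Q²))
b(13)*232 = (13*(9 + 4*13² + 37*13))*232 = (13*(9 + 4*169 + 481))*232 = (13*(9 + 676 + 481))*232 = (13*1166)*232 = 15158*232 = 3516656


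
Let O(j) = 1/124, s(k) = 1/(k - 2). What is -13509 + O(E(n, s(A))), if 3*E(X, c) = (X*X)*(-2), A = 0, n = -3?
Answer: -1675115/124 ≈ -13509.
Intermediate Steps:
s(k) = 1/(-2 + k)
E(X, c) = -2*X²/3 (E(X, c) = ((X*X)*(-2))/3 = (X²*(-2))/3 = (-2*X²)/3 = -2*X²/3)
O(j) = 1/124
-13509 + O(E(n, s(A))) = -13509 + 1/124 = -1675115/124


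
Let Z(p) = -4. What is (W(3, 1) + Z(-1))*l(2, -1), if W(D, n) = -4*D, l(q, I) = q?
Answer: -32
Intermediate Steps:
(W(3, 1) + Z(-1))*l(2, -1) = (-4*3 - 4)*2 = (-12 - 4)*2 = -16*2 = -32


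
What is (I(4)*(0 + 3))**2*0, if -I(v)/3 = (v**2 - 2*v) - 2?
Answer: 0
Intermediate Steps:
I(v) = 6 - 3*v**2 + 6*v (I(v) = -3*((v**2 - 2*v) - 2) = -3*(-2 + v**2 - 2*v) = 6 - 3*v**2 + 6*v)
(I(4)*(0 + 3))**2*0 = ((6 - 3*4**2 + 6*4)*(0 + 3))**2*0 = ((6 - 3*16 + 24)*3)**2*0 = ((6 - 48 + 24)*3)**2*0 = (-18*3)**2*0 = (-54)**2*0 = 2916*0 = 0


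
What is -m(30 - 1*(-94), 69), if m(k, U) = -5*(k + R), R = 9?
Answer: 665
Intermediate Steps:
m(k, U) = -45 - 5*k (m(k, U) = -5*(k + 9) = -5*(9 + k) = -45 - 5*k)
-m(30 - 1*(-94), 69) = -(-45 - 5*(30 - 1*(-94))) = -(-45 - 5*(30 + 94)) = -(-45 - 5*124) = -(-45 - 620) = -1*(-665) = 665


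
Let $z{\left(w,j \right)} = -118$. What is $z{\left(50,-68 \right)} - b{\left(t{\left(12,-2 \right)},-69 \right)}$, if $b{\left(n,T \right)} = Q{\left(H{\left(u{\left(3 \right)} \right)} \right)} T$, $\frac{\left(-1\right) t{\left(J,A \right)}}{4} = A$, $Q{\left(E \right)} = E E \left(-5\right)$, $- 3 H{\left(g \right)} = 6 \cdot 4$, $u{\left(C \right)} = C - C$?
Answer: $-22198$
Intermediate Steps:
$u{\left(C \right)} = 0$
$H{\left(g \right)} = -8$ ($H{\left(g \right)} = - \frac{6 \cdot 4}{3} = \left(- \frac{1}{3}\right) 24 = -8$)
$Q{\left(E \right)} = - 5 E^{2}$ ($Q{\left(E \right)} = E^{2} \left(-5\right) = - 5 E^{2}$)
$t{\left(J,A \right)} = - 4 A$
$b{\left(n,T \right)} = - 320 T$ ($b{\left(n,T \right)} = - 5 \left(-8\right)^{2} T = \left(-5\right) 64 T = - 320 T$)
$z{\left(50,-68 \right)} - b{\left(t{\left(12,-2 \right)},-69 \right)} = -118 - \left(-320\right) \left(-69\right) = -118 - 22080 = -22198$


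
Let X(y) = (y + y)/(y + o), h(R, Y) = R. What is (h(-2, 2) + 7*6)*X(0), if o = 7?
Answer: 0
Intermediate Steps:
X(y) = 2*y/(7 + y) (X(y) = (y + y)/(y + 7) = (2*y)/(7 + y) = 2*y/(7 + y))
(h(-2, 2) + 7*6)*X(0) = (-2 + 7*6)*(2*0/(7 + 0)) = (-2 + 42)*(2*0/7) = 40*(2*0*(⅐)) = 40*0 = 0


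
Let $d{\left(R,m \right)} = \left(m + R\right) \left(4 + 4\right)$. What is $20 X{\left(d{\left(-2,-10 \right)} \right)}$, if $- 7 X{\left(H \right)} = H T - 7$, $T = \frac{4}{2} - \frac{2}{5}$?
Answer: $\frac{3212}{7} \approx 458.86$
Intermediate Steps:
$T = \frac{8}{5}$ ($T = 4 \cdot \frac{1}{2} - \frac{2}{5} = 2 - \frac{2}{5} = \frac{8}{5} \approx 1.6$)
$d{\left(R,m \right)} = 8 R + 8 m$ ($d{\left(R,m \right)} = \left(R + m\right) 8 = 8 R + 8 m$)
$X{\left(H \right)} = 1 - \frac{8 H}{35}$ ($X{\left(H \right)} = - \frac{H \frac{8}{5} - 7}{7} = - \frac{\frac{8 H}{5} - 7}{7} = - \frac{-7 + \frac{8 H}{5}}{7} = 1 - \frac{8 H}{35}$)
$20 X{\left(d{\left(-2,-10 \right)} \right)} = 20 \left(1 - \frac{8 \left(8 \left(-2\right) + 8 \left(-10\right)\right)}{35}\right) = 20 \left(1 - \frac{8 \left(-16 - 80\right)}{35}\right) = 20 \left(1 - - \frac{768}{35}\right) = 20 \left(1 + \frac{768}{35}\right) = 20 \cdot \frac{803}{35} = \frac{3212}{7}$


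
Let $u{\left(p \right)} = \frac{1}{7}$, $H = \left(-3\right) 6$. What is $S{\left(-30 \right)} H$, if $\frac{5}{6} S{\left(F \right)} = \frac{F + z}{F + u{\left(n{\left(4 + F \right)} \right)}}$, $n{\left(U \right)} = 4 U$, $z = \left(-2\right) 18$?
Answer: $- \frac{4536}{95} \approx -47.747$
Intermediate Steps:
$z = -36$
$H = -18$
$u{\left(p \right)} = \frac{1}{7}$
$S{\left(F \right)} = \frac{6 \left(-36 + F\right)}{5 \left(\frac{1}{7} + F\right)}$ ($S{\left(F \right)} = \frac{6 \frac{F - 36}{F + \frac{1}{7}}}{5} = \frac{6 \frac{-36 + F}{\frac{1}{7} + F}}{5} = \frac{6 \left(-36 + F\right)}{5 \left(\frac{1}{7} + F\right)}$)
$S{\left(-30 \right)} H = \frac{42 \left(-36 - 30\right)}{5 \left(1 + 7 \left(-30\right)\right)} \left(-18\right) = \frac{42}{5} \frac{1}{1 - 210} \left(-66\right) \left(-18\right) = \frac{42}{5} \frac{1}{-209} \left(-66\right) \left(-18\right) = \frac{42}{5} \left(- \frac{1}{209}\right) \left(-66\right) \left(-18\right) = \frac{252}{95} \left(-18\right) = - \frac{4536}{95}$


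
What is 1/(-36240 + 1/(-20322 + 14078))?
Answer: -6244/226282561 ≈ -2.7594e-5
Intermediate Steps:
1/(-36240 + 1/(-20322 + 14078)) = 1/(-36240 + 1/(-6244)) = 1/(-36240 - 1/6244) = 1/(-226282561/6244) = -6244/226282561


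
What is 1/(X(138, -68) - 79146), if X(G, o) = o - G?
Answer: -1/79352 ≈ -1.2602e-5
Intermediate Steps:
1/(X(138, -68) - 79146) = 1/((-68 - 1*138) - 79146) = 1/((-68 - 138) - 79146) = 1/(-206 - 79146) = 1/(-79352) = -1/79352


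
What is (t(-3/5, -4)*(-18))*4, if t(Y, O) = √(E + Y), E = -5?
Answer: -144*I*√35/5 ≈ -170.38*I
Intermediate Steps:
t(Y, O) = √(-5 + Y)
(t(-3/5, -4)*(-18))*4 = (√(-5 - 3/5)*(-18))*4 = (√(-5 - 3*⅕)*(-18))*4 = (√(-5 - ⅗)*(-18))*4 = (√(-28/5)*(-18))*4 = ((2*I*√35/5)*(-18))*4 = -36*I*√35/5*4 = -144*I*√35/5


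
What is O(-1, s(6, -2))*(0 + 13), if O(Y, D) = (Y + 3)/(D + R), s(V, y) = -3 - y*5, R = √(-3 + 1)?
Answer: 182/51 - 26*I*√2/51 ≈ 3.5686 - 0.72097*I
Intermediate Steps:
R = I*√2 (R = √(-2) = I*√2 ≈ 1.4142*I)
s(V, y) = -3 - 5*y
O(Y, D) = (3 + Y)/(D + I*√2) (O(Y, D) = (Y + 3)/(D + I*√2) = (3 + Y)/(D + I*√2))
O(-1, s(6, -2))*(0 + 13) = ((3 - 1)/((-3 - 5*(-2)) + I*√2))*(0 + 13) = (2/((-3 + 10) + I*√2))*13 = (2/(7 + I*√2))*13 = 26/(7 + I*√2)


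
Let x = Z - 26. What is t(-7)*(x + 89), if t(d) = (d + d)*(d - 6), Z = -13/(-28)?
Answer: 23101/2 ≈ 11551.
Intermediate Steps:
Z = 13/28 (Z = -13*(-1/28) = 13/28 ≈ 0.46429)
t(d) = 2*d*(-6 + d) (t(d) = (2*d)*(-6 + d) = 2*d*(-6 + d))
x = -715/28 (x = 13/28 - 26 = -715/28 ≈ -25.536)
t(-7)*(x + 89) = (2*(-7)*(-6 - 7))*(-715/28 + 89) = (2*(-7)*(-13))*(1777/28) = 182*(1777/28) = 23101/2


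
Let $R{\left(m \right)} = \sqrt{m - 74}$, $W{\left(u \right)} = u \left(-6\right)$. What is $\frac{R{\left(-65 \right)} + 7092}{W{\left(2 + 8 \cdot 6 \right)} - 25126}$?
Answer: $- \frac{3546}{12713} - \frac{i \sqrt{139}}{25426} \approx -0.27893 - 0.00046369 i$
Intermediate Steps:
$W{\left(u \right)} = - 6 u$
$R{\left(m \right)} = \sqrt{-74 + m}$
$\frac{R{\left(-65 \right)} + 7092}{W{\left(2 + 8 \cdot 6 \right)} - 25126} = \frac{\sqrt{-74 - 65} + 7092}{- 6 \left(2 + 8 \cdot 6\right) - 25126} = \frac{\sqrt{-139} + 7092}{- 6 \left(2 + 48\right) - 25126} = \frac{i \sqrt{139} + 7092}{\left(-6\right) 50 - 25126} = \frac{7092 + i \sqrt{139}}{-300 - 25126} = \frac{7092 + i \sqrt{139}}{-25426} = \left(7092 + i \sqrt{139}\right) \left(- \frac{1}{25426}\right) = - \frac{3546}{12713} - \frac{i \sqrt{139}}{25426}$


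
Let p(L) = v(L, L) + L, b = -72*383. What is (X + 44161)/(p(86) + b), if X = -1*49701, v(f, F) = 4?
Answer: 2770/13743 ≈ 0.20156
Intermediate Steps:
b = -27576
X = -49701
p(L) = 4 + L
(X + 44161)/(p(86) + b) = (-49701 + 44161)/((4 + 86) - 27576) = -5540/(90 - 27576) = -5540/(-27486) = -5540*(-1/27486) = 2770/13743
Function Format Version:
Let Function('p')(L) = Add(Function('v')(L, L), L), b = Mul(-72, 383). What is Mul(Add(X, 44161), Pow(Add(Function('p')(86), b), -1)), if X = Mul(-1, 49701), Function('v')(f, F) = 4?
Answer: Rational(2770, 13743) ≈ 0.20156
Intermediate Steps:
b = -27576
X = -49701
Function('p')(L) = Add(4, L)
Mul(Add(X, 44161), Pow(Add(Function('p')(86), b), -1)) = Mul(Add(-49701, 44161), Pow(Add(Add(4, 86), -27576), -1)) = Mul(-5540, Pow(Add(90, -27576), -1)) = Mul(-5540, Pow(-27486, -1)) = Mul(-5540, Rational(-1, 27486)) = Rational(2770, 13743)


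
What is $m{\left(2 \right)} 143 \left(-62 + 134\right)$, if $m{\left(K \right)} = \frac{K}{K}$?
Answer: $10296$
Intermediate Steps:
$m{\left(K \right)} = 1$
$m{\left(2 \right)} 143 \left(-62 + 134\right) = 1 \cdot 143 \left(-62 + 134\right) = 1 \cdot 143 \cdot 72 = 1 \cdot 10296 = 10296$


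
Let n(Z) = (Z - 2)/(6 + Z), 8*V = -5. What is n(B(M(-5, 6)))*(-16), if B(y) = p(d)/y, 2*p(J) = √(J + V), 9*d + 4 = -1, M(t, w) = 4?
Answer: 883376/165973 - 6144*I*√170/165973 ≈ 5.3224 - 0.48266*I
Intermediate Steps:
d = -5/9 (d = -4/9 + (⅑)*(-1) = -4/9 - ⅑ = -5/9 ≈ -0.55556)
V = -5/8 (V = (⅛)*(-5) = -5/8 ≈ -0.62500)
p(J) = √(-5/8 + J)/2 (p(J) = √(J - 5/8)/2 = √(-5/8 + J)/2)
B(y) = I*√170/(24*y) (B(y) = (√(-10 + 16*(-5/9))/8)/y = (√(-10 - 80/9)/8)/y = (√(-170/9)/8)/y = ((I*√170/3)/8)/y = (I*√170/24)/y = I*√170/(24*y))
n(Z) = (-2 + Z)/(6 + Z)
n(B(M(-5, 6)))*(-16) = ((-2 + (1/24)*I*√170/4)/(6 + (1/24)*I*√170/4))*(-16) = ((-2 + (1/24)*I*√170*(¼))/(6 + (1/24)*I*√170*(¼)))*(-16) = ((-2 + I*√170/96)/(6 + I*√170/96))*(-16) = -16*(-2 + I*√170/96)/(6 + I*√170/96)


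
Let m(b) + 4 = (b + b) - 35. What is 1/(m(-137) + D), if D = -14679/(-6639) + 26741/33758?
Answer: -74706454/23158764375 ≈ -0.0032258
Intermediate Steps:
m(b) = -39 + 2*b (m(b) = -4 + ((b + b) - 35) = -4 + (2*b - 35) = -4 + (-35 + 2*b) = -39 + 2*b)
D = 224355727/74706454 (D = -14679*(-1/6639) + 26741*(1/33758) = 4893/2213 + 26741/33758 = 224355727/74706454 ≈ 3.0032)
1/(m(-137) + D) = 1/((-39 + 2*(-137)) + 224355727/74706454) = 1/((-39 - 274) + 224355727/74706454) = 1/(-313 + 224355727/74706454) = 1/(-23158764375/74706454) = -74706454/23158764375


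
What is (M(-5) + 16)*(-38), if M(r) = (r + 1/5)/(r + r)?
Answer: -15656/25 ≈ -626.24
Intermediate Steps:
M(r) = (1/5 + r)/(2*r) (M(r) = (r + 1/5)/((2*r)) = (1/5 + r)*(1/(2*r)) = (1/5 + r)/(2*r))
(M(-5) + 16)*(-38) = ((1/10)*(1 + 5*(-5))/(-5) + 16)*(-38) = ((1/10)*(-1/5)*(1 - 25) + 16)*(-38) = ((1/10)*(-1/5)*(-24) + 16)*(-38) = (12/25 + 16)*(-38) = (412/25)*(-38) = -15656/25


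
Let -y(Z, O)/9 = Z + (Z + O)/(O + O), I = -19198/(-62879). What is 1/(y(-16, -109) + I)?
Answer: 13707622/1907343857 ≈ 0.0071868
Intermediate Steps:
I = 19198/62879 (I = -19198*(-1/62879) = 19198/62879 ≈ 0.30532)
y(Z, O) = -9*Z - 9*(O + Z)/(2*O) (y(Z, O) = -9*(Z + (Z + O)/(O + O)) = -9*(Z + (O + Z)/((2*O))) = -9*(Z + (O + Z)*(1/(2*O))) = -9*(Z + (O + Z)/(2*O)) = -9*Z - 9*(O + Z)/(2*O))
1/(y(-16, -109) + I) = 1/((-9/2 - 9*(-16) - 9/2*(-16)/(-109)) + 19198/62879) = 1/((-9/2 + 144 - 9/2*(-16)*(-1/109)) + 19198/62879) = 1/((-9/2 + 144 - 72/109) + 19198/62879) = 1/(30267/218 + 19198/62879) = 1/(1907343857/13707622) = 13707622/1907343857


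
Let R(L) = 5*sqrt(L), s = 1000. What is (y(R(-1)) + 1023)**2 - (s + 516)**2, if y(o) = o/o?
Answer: -1249680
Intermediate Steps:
y(o) = 1
(y(R(-1)) + 1023)**2 - (s + 516)**2 = (1 + 1023)**2 - (1000 + 516)**2 = 1024**2 - 1*1516**2 = 1048576 - 1*2298256 = 1048576 - 2298256 = -1249680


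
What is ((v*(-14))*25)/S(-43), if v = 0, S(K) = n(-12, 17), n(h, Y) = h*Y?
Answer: 0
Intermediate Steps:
n(h, Y) = Y*h
S(K) = -204 (S(K) = 17*(-12) = -204)
((v*(-14))*25)/S(-43) = ((0*(-14))*25)/(-204) = (0*25)*(-1/204) = 0*(-1/204) = 0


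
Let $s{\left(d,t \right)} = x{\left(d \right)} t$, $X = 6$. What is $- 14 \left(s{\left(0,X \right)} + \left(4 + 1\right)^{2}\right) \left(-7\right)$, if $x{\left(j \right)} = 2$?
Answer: $3626$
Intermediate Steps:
$s{\left(d,t \right)} = 2 t$
$- 14 \left(s{\left(0,X \right)} + \left(4 + 1\right)^{2}\right) \left(-7\right) = - 14 \left(2 \cdot 6 + \left(4 + 1\right)^{2}\right) \left(-7\right) = - 14 \left(12 + 5^{2}\right) \left(-7\right) = - 14 \left(12 + 25\right) \left(-7\right) = - 14 \cdot 37 \left(-7\right) = \left(-14\right) \left(-259\right) = 3626$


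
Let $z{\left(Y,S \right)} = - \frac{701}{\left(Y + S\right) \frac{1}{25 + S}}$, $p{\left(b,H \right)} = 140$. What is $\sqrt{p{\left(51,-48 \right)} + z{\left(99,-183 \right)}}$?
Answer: $\frac{i \sqrt{2078958}}{42} \approx 34.33 i$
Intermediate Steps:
$z{\left(Y,S \right)} = - \frac{701 \left(25 + S\right)}{S + Y}$ ($z{\left(Y,S \right)} = - \frac{701}{\left(S + Y\right) \frac{1}{25 + S}} = - \frac{701}{\frac{1}{25 + S} \left(S + Y\right)} = - 701 \frac{25 + S}{S + Y} = - \frac{701 \left(25 + S\right)}{S + Y}$)
$\sqrt{p{\left(51,-48 \right)} + z{\left(99,-183 \right)}} = \sqrt{140 + \frac{701 \left(-25 - -183\right)}{-183 + 99}} = \sqrt{140 + \frac{701 \left(-25 + 183\right)}{-84}} = \sqrt{140 + 701 \left(- \frac{1}{84}\right) 158} = \sqrt{140 - \frac{55379}{42}} = \sqrt{- \frac{49499}{42}} = \frac{i \sqrt{2078958}}{42}$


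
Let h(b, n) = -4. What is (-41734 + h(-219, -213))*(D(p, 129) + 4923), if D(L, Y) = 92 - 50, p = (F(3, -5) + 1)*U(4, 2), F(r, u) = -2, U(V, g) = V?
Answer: -207229170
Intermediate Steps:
p = -4 (p = (-2 + 1)*4 = -1*4 = -4)
D(L, Y) = 42
(-41734 + h(-219, -213))*(D(p, 129) + 4923) = (-41734 - 4)*(42 + 4923) = -41738*4965 = -207229170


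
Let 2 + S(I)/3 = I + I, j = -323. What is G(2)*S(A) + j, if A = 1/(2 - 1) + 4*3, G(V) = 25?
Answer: 1477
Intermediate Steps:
A = 13 (A = 1/1 + 12 = 1 + 12 = 13)
S(I) = -6 + 6*I (S(I) = -6 + 3*(I + I) = -6 + 3*(2*I) = -6 + 6*I)
G(2)*S(A) + j = 25*(-6 + 6*13) - 323 = 25*(-6 + 78) - 323 = 25*72 - 323 = 1800 - 323 = 1477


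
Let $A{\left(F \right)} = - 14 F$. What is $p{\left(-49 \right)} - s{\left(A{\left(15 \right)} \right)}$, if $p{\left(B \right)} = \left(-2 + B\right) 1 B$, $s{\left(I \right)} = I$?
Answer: $2709$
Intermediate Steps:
$p{\left(B \right)} = B \left(-2 + B\right)$ ($p{\left(B \right)} = \left(-2 + B\right) B = B \left(-2 + B\right)$)
$p{\left(-49 \right)} - s{\left(A{\left(15 \right)} \right)} = - 49 \left(-2 - 49\right) - \left(-14\right) 15 = \left(-49\right) \left(-51\right) - -210 = 2499 + 210 = 2709$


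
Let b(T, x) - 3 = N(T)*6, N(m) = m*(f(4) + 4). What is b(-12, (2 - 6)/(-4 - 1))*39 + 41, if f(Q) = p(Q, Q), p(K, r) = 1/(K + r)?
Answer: -11425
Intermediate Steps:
f(Q) = 1/(2*Q) (f(Q) = 1/(Q + Q) = 1/(2*Q))
N(m) = 33*m/8 (N(m) = m*((½)/4 + 4) = m*((½)*(¼) + 4) = m*(⅛ + 4) = m*(33/8) = 33*m/8)
b(T, x) = 3 + 99*T/4 (b(T, x) = 3 + (33*T/8)*6 = 3 + 99*T/4)
b(-12, (2 - 6)/(-4 - 1))*39 + 41 = (3 + (99/4)*(-12))*39 + 41 = (3 - 297)*39 + 41 = -294*39 + 41 = -11466 + 41 = -11425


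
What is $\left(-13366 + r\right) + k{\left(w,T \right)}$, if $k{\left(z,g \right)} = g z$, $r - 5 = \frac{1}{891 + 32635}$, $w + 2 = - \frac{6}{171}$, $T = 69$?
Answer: $- \frac{8600324183}{636994} \approx -13501.0$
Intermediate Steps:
$w = - \frac{116}{57}$ ($w = -2 - \frac{6}{171} = -2 - \frac{2}{57} = - \frac{116}{57} \approx -2.0351$)
$r = \frac{167631}{33526}$ ($r = 5 + \frac{1}{891 + 32635} = 5 + \frac{1}{33526} = \frac{167631}{33526} \approx 5.0$)
$\left(-13366 + r\right) + k{\left(w,T \right)} = \left(-13366 + \frac{167631}{33526}\right) + 69 \left(- \frac{116}{57}\right) = - \frac{447940885}{33526} - \frac{2668}{19} = - \frac{8600324183}{636994}$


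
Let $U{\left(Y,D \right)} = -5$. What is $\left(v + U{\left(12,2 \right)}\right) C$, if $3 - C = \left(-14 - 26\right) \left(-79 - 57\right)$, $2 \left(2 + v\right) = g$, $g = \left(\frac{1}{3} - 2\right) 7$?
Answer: $\frac{418649}{6} \approx 69775.0$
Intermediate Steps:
$g = - \frac{35}{3}$ ($g = \left(\frac{1}{3} - 2\right) 7 = \left(- \frac{5}{3}\right) 7 = - \frac{35}{3} \approx -11.667$)
$v = - \frac{47}{6}$ ($v = -2 + \frac{1}{2} \left(- \frac{35}{3}\right) = -2 - \frac{35}{6} = - \frac{47}{6} \approx -7.8333$)
$C = -5437$ ($C = 3 - \left(-14 - 26\right) \left(-79 - 57\right) = 3 - \left(-40\right) \left(-136\right) = 3 - 5440 = -5437$)
$\left(v + U{\left(12,2 \right)}\right) C = \left(- \frac{47}{6} - 5\right) \left(-5437\right) = \left(- \frac{77}{6}\right) \left(-5437\right) = \frac{418649}{6}$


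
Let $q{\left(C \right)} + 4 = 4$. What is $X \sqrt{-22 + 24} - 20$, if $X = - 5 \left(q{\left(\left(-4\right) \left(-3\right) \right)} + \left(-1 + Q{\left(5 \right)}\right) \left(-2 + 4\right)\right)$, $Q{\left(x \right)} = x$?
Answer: $-20 - 40 \sqrt{2} \approx -76.569$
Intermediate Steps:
$q{\left(C \right)} = 0$ ($q{\left(C \right)} = -4 + 4 = 0$)
$X = -40$ ($X = - 5 \left(0 + \left(-1 + 5\right) \left(-2 + 4\right)\right) = - 5 \left(0 + 4 \cdot 2\right) = - 5 \left(0 + 8\right) = \left(-5\right) 8 = -40$)
$X \sqrt{-22 + 24} - 20 = - 40 \sqrt{-22 + 24} - 20 = - 40 \sqrt{2} - 20 = -20 - 40 \sqrt{2}$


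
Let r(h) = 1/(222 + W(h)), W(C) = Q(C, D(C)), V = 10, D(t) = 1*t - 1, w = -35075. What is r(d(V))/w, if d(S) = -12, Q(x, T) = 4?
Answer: -1/7926950 ≈ -1.2615e-7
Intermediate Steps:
D(t) = -1 + t (D(t) = t - 1 = -1 + t)
W(C) = 4
r(h) = 1/226 (r(h) = 1/(222 + 4) = 1/226)
r(d(V))/w = (1/226)/(-35075) = (1/226)*(-1/35075) = -1/7926950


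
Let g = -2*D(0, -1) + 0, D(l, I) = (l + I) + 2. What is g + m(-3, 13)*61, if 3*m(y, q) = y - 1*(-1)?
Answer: -128/3 ≈ -42.667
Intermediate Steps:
D(l, I) = 2 + I + l (D(l, I) = (I + l) + 2 = 2 + I + l)
m(y, q) = ⅓ + y/3 (m(y, q) = (y - 1*(-1))/3 = (y + 1)/3 = (1 + y)/3 = ⅓ + y/3)
g = -2 (g = -2*(2 - 1 + 0) + 0 = -2*1 + 0 = -2 + 0 = -2)
g + m(-3, 13)*61 = -2 + (⅓ + (⅓)*(-3))*61 = -2 + (⅓ - 1)*61 = -2 - ⅔*61 = -2 - 122/3 = -128/3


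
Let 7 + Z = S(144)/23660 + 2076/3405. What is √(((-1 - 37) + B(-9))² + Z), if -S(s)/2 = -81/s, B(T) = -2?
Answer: √43520757738710/165256 ≈ 39.920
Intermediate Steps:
S(s) = 162/s (S(s) = -(-162)/s = 162/s)
Z = -54913505/8593312 (Z = -7 + ((162/144)/23660 + 2076/3405) = -7 + ((162*(1/144))*(1/23660) + 2076*(1/3405)) = -7 + ((9/8)*(1/23660) + 692/1135) = -7 + (9/189280 + 692/1135) = -7 + 5239679/8593312 = -54913505/8593312 ≈ -6.3903)
√(((-1 - 37) + B(-9))² + Z) = √(((-1 - 37) - 2)² - 54913505/8593312) = √((-38 - 2)² - 54913505/8593312) = √((-40)² - 54913505/8593312) = √(1600 - 54913505/8593312) = √(13694385695/8593312) = √43520757738710/165256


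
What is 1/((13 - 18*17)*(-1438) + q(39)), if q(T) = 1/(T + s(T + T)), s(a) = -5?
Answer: 34/14325357 ≈ 2.3734e-6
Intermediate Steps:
q(T) = 1/(-5 + T) (q(T) = 1/(T - 5) = 1/(-5 + T))
1/((13 - 18*17)*(-1438) + q(39)) = 1/((13 - 18*17)*(-1438) + 1/(-5 + 39)) = 1/((13 - 306)*(-1438) + 1/34) = 1/(-293*(-1438) + 1/34) = 1/(421334 + 1/34) = 1/(14325357/34) = 34/14325357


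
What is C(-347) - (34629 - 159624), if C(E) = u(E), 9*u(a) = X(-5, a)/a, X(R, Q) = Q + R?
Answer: 390359737/3123 ≈ 1.2500e+5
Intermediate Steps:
u(a) = (-5 + a)/(9*a) (u(a) = ((a - 5)/a)/9 = ((-5 + a)/a)/9 = (-5 + a)/(9*a))
C(E) = (-5 + E)/(9*E)
C(-347) - (34629 - 159624) = (⅑)*(-5 - 347)/(-347) - (34629 - 159624) = (⅑)*(-1/347)*(-352) - 1*(-124995) = 352/3123 + 124995 = 390359737/3123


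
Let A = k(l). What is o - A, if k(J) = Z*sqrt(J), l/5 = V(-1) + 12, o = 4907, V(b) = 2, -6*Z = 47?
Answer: 4907 + 47*sqrt(70)/6 ≈ 4972.5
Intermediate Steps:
Z = -47/6 (Z = -1/6*47 = -47/6 ≈ -7.8333)
l = 70 (l = 5*(2 + 12) = 5*14 = 70)
k(J) = -47*sqrt(J)/6
A = -47*sqrt(70)/6 ≈ -65.538
o - A = 4907 - (-47)*sqrt(70)/6 = 4907 + 47*sqrt(70)/6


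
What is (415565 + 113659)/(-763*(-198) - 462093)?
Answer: -176408/103673 ≈ -1.7016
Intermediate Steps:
(415565 + 113659)/(-763*(-198) - 462093) = 529224/(151074 - 462093) = 529224/(-311019) = 529224*(-1/311019) = -176408/103673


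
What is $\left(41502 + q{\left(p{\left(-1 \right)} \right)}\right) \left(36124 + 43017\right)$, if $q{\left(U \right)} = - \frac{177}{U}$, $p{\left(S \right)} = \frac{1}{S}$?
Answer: $3298517739$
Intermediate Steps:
$\left(41502 + q{\left(p{\left(-1 \right)} \right)}\right) \left(36124 + 43017\right) = \left(41502 - \frac{177}{\frac{1}{-1}}\right) \left(36124 + 43017\right) = \left(41502 - \frac{177}{-1}\right) 79141 = \left(41502 - -177\right) 79141 = \left(41502 + 177\right) 79141 = 41679 \cdot 79141 = 3298517739$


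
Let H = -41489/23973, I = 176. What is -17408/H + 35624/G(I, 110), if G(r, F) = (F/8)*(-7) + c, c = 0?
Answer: 22108135328/2281895 ≈ 9688.5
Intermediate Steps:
H = -41489/23973 (H = -41489*1/23973 = -41489/23973 ≈ -1.7307)
G(r, F) = -7*F/8 (G(r, F) = (F/8)*(-7) + 0 = -7*F/8 + 0 = -7*F/8)
-17408/H + 35624/G(I, 110) = -17408/(-41489/23973) + 35624/((-7/8*110)) = -17408*(-23973/41489) + 35624/(-385/4) = 417321984/41489 + 35624*(-4/385) = 417321984/41489 - 142496/385 = 22108135328/2281895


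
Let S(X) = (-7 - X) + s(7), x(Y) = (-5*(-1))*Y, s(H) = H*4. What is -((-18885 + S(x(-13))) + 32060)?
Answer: -13261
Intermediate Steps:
s(H) = 4*H
x(Y) = 5*Y
S(X) = 21 - X (S(X) = (-7 - X) + 4*7 = (-7 - X) + 28 = 21 - X)
-((-18885 + S(x(-13))) + 32060) = -((-18885 + (21 - 5*(-13))) + 32060) = -((-18885 + (21 - 1*(-65))) + 32060) = -((-18885 + (21 + 65)) + 32060) = -((-18885 + 86) + 32060) = -(-18799 + 32060) = -1*13261 = -13261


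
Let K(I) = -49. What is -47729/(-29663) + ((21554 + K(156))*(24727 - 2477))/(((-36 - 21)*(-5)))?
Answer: 2838670247303/1690791 ≈ 1.6789e+6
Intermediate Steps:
-47729/(-29663) + ((21554 + K(156))*(24727 - 2477))/(((-36 - 21)*(-5))) = -47729/(-29663) + ((21554 - 49)*(24727 - 2477))/(((-36 - 21)*(-5))) = -47729*(-1/29663) + (21505*22250)/((-57*(-5))) = 47729/29663 + 478486250/285 = 47729/29663 + 478486250*(1/285) = 47729/29663 + 95697250/57 = 2838670247303/1690791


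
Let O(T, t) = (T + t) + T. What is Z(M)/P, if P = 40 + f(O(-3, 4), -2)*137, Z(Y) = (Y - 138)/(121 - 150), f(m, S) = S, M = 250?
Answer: 56/3393 ≈ 0.016505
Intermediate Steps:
O(T, t) = t + 2*T
Z(Y) = 138/29 - Y/29 (Z(Y) = (-138 + Y)/(-29) = (-138 + Y)*(-1/29) = 138/29 - Y/29)
P = -234 (P = 40 - 2*137 = 40 - 274 = -234)
Z(M)/P = (138/29 - 1/29*250)/(-234) = (138/29 - 250/29)*(-1/234) = -112/29*(-1/234) = 56/3393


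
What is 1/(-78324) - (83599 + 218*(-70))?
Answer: -5352583837/78324 ≈ -68339.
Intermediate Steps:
1/(-78324) - (83599 + 218*(-70)) = -1/78324 - (83599 - 15260) = -1/78324 - 1*68339 = -1/78324 - 68339 = -5352583837/78324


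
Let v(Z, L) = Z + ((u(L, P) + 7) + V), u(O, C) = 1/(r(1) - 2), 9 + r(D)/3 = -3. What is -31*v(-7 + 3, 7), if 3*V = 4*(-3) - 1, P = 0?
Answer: 4805/114 ≈ 42.149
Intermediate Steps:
r(D) = -36 (r(D) = -27 + 3*(-3) = -27 - 9 = -36)
u(O, C) = -1/38 (u(O, C) = 1/(-36 - 2) = 1/(-38) = -1/38)
V = -13/3 (V = (4*(-3) - 1)/3 = (-12 - 1)/3 = (1/3)*(-13) = -13/3 ≈ -4.3333)
v(Z, L) = 301/114 + Z (v(Z, L) = Z + ((-1/38 + 7) - 13/3) = Z + (265/38 - 13/3) = Z + 301/114 = 301/114 + Z)
-31*v(-7 + 3, 7) = -31*(301/114 + (-7 + 3)) = -31*(301/114 - 4) = -31*(-155/114) = 4805/114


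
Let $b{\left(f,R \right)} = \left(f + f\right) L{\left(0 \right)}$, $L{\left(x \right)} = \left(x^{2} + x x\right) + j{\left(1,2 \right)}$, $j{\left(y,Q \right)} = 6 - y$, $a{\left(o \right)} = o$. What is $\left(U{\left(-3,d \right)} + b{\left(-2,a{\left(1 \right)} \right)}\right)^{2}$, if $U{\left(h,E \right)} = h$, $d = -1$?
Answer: $529$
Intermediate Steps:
$L{\left(x \right)} = 5 + 2 x^{2}$ ($L{\left(x \right)} = \left(x^{2} + x x\right) + \left(6 - 1\right) = \left(x^{2} + x^{2}\right) + \left(6 - 1\right) = 2 x^{2} + 5 = 5 + 2 x^{2}$)
$b{\left(f,R \right)} = 10 f$ ($b{\left(f,R \right)} = \left(f + f\right) \left(5 + 2 \cdot 0^{2}\right) = 2 f \left(5 + 2 \cdot 0\right) = 2 f \left(5 + 0\right) = 2 f 5 = 10 f$)
$\left(U{\left(-3,d \right)} + b{\left(-2,a{\left(1 \right)} \right)}\right)^{2} = \left(-3 + 10 \left(-2\right)\right)^{2} = \left(-3 - 20\right)^{2} = \left(-23\right)^{2} = 529$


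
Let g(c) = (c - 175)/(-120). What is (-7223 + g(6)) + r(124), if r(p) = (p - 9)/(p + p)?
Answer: -6715649/930 ≈ -7221.1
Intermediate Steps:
g(c) = 35/24 - c/120 (g(c) = (-175 + c)*(-1/120) = 35/24 - c/120)
r(p) = (-9 + p)/(2*p) (r(p) = (-9 + p)/((2*p)) = (-9 + p)*(1/(2*p)) = (-9 + p)/(2*p))
(-7223 + g(6)) + r(124) = (-7223 + (35/24 - 1/120*6)) + (1/2)*(-9 + 124)/124 = (-7223 + (35/24 - 1/20)) + (1/2)*(1/124)*115 = (-7223 + 169/120) + 115/248 = -866591/120 + 115/248 = -6715649/930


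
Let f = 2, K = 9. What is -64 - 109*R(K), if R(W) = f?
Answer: -282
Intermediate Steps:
R(W) = 2
-64 - 109*R(K) = -64 - 109*2 = -64 - 218 = -282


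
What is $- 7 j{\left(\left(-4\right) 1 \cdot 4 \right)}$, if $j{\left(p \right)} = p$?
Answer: $112$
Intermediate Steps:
$- 7 j{\left(\left(-4\right) 1 \cdot 4 \right)} = - 7 \left(-4\right) 1 \cdot 4 = - 7 \left(\left(-4\right) 4\right) = \left(-7\right) \left(-16\right) = 112$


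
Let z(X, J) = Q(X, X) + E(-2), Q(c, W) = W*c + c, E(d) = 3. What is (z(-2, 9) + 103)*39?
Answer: 4212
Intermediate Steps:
Q(c, W) = c + W*c
z(X, J) = 3 + X*(1 + X) (z(X, J) = X*(1 + X) + 3 = 3 + X*(1 + X))
(z(-2, 9) + 103)*39 = ((3 - 2*(1 - 2)) + 103)*39 = ((3 - 2*(-1)) + 103)*39 = ((3 + 2) + 103)*39 = (5 + 103)*39 = 108*39 = 4212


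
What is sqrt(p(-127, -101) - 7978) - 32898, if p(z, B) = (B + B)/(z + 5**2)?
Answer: -32898 + I*sqrt(20745627)/51 ≈ -32898.0 + 89.309*I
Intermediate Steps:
p(z, B) = 2*B/(25 + z) (p(z, B) = (2*B)/(z + 25) = (2*B)/(25 + z) = 2*B/(25 + z))
sqrt(p(-127, -101) - 7978) - 32898 = sqrt(2*(-101)/(25 - 127) - 7978) - 32898 = sqrt(2*(-101)/(-102) - 7978) - 32898 = sqrt(2*(-101)*(-1/102) - 7978) - 32898 = sqrt(101/51 - 7978) - 32898 = sqrt(-406777/51) - 32898 = I*sqrt(20745627)/51 - 32898 = -32898 + I*sqrt(20745627)/51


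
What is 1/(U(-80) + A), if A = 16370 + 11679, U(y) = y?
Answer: 1/27969 ≈ 3.5754e-5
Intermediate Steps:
A = 28049
1/(U(-80) + A) = 1/(-80 + 28049) = 1/27969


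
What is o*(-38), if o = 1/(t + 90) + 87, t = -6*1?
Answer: -138871/42 ≈ -3306.5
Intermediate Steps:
t = -6
o = 7309/84 (o = 1/(-6 + 90) + 87 = 1/84 + 87 = 7309/84 ≈ 87.012)
o*(-38) = (7309/84)*(-38) = -138871/42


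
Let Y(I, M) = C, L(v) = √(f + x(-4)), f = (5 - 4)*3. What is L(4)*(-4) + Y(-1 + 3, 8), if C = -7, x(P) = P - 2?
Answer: -7 - 4*I*√3 ≈ -7.0 - 6.9282*I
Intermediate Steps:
x(P) = -2 + P
f = 3 (f = 1*3 = 3)
L(v) = I*√3 (L(v) = √(3 + (-2 - 4)) = √(3 - 6) = √(-3) = I*√3)
Y(I, M) = -7
L(4)*(-4) + Y(-1 + 3, 8) = (I*√3)*(-4) - 7 = -4*I*√3 - 7 = -7 - 4*I*√3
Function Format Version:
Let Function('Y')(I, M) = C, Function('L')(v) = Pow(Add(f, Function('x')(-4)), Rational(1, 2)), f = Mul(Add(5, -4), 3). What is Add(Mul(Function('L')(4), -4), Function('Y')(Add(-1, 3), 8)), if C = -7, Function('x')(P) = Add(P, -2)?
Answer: Add(-7, Mul(-4, I, Pow(3, Rational(1, 2)))) ≈ Add(-7.0000, Mul(-6.9282, I))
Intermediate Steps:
Function('x')(P) = Add(-2, P)
f = 3 (f = Mul(1, 3) = 3)
Function('L')(v) = Mul(I, Pow(3, Rational(1, 2))) (Function('L')(v) = Pow(Add(3, Add(-2, -4)), Rational(1, 2)) = Pow(Add(3, -6), Rational(1, 2)) = Pow(-3, Rational(1, 2)) = Mul(I, Pow(3, Rational(1, 2))))
Function('Y')(I, M) = -7
Add(Mul(Function('L')(4), -4), Function('Y')(Add(-1, 3), 8)) = Add(Mul(Mul(I, Pow(3, Rational(1, 2))), -4), -7) = Add(Mul(-4, I, Pow(3, Rational(1, 2))), -7) = Add(-7, Mul(-4, I, Pow(3, Rational(1, 2))))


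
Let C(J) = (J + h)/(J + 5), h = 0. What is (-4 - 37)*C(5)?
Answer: -41/2 ≈ -20.500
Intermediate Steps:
C(J) = J/(5 + J) (C(J) = (J + 0)/(J + 5) = J/(5 + J))
(-4 - 37)*C(5) = (-4 - 37)*(5/(5 + 5)) = -205/10 = -41*1/2 = -41/2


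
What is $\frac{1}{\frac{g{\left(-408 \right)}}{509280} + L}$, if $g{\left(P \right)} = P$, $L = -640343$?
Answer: $- \frac{21220}{13588078477} \approx -1.5617 \cdot 10^{-6}$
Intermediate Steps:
$\frac{1}{\frac{g{\left(-408 \right)}}{509280} + L} = \frac{1}{- \frac{408}{509280} - 640343} = \frac{1}{\left(-408\right) \frac{1}{509280} - 640343} = \frac{1}{- \frac{17}{21220} - 640343} = \frac{1}{- \frac{13588078477}{21220}} = - \frac{21220}{13588078477}$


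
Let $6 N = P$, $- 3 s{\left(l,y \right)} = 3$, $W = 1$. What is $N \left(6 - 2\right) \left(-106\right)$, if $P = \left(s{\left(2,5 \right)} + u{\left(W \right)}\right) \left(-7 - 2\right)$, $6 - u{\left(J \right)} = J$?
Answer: $2544$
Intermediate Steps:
$s{\left(l,y \right)} = -1$ ($s{\left(l,y \right)} = \left(- \frac{1}{3}\right) 3 = -1$)
$u{\left(J \right)} = 6 - J$
$P = -36$ ($P = \left(-1 + \left(6 - 1\right)\right) \left(-7 - 2\right) = \left(-1 + \left(6 - 1\right)\right) \left(-9\right) = \left(-1 + 5\right) \left(-9\right) = 4 \left(-9\right) = -36$)
$N = -6$ ($N = \frac{1}{6} \left(-36\right) = -6$)
$N \left(6 - 2\right) \left(-106\right) = - 6 \left(6 - 2\right) \left(-106\right) = \left(-6\right) 4 \left(-106\right) = \left(-24\right) \left(-106\right) = 2544$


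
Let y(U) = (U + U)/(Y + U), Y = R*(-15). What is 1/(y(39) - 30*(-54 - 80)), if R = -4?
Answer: 33/132686 ≈ 0.00024871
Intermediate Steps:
Y = 60 (Y = -4*(-15) = 60)
y(U) = 2*U/(60 + U) (y(U) = (U + U)/(60 + U) = (2*U)/(60 + U) = 2*U/(60 + U))
1/(y(39) - 30*(-54 - 80)) = 1/(2*39/(60 + 39) - 30*(-54 - 80)) = 1/(2*39/99 - 30*(-134)) = 1/(2*39*(1/99) + 4020) = 1/(26/33 + 4020) = 1/(132686/33) = 33/132686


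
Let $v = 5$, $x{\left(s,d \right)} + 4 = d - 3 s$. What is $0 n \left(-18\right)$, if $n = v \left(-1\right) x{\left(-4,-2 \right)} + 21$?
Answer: $0$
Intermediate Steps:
$x{\left(s,d \right)} = -4 + d - 3 s$ ($x{\left(s,d \right)} = -4 + \left(d - 3 s\right) = -4 + d - 3 s$)
$n = -9$ ($n = 5 \left(-1\right) \left(-4 - 2 - -12\right) + 21 = - 5 \left(-4 - 2 + 12\right) + 21 = \left(-5\right) 6 + 21 = -30 + 21 = -9$)
$0 n \left(-18\right) = 0 \left(-9\right) \left(-18\right) = 0 \left(-18\right) = 0$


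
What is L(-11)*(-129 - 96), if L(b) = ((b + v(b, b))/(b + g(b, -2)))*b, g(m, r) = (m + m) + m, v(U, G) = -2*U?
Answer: -2475/4 ≈ -618.75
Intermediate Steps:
g(m, r) = 3*m (g(m, r) = 2*m + m = 3*m)
L(b) = -b/4 (L(b) = ((b - 2*b)/(b + 3*b))*b = ((-b)/((4*b)))*b = ((-b)*(1/(4*b)))*b = -b/4)
L(-11)*(-129 - 96) = (-¼*(-11))*(-129 - 96) = (11/4)*(-225) = -2475/4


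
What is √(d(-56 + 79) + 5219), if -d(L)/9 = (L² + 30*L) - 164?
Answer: 2*I*√1069 ≈ 65.391*I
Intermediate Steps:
d(L) = 1476 - 270*L - 9*L² (d(L) = -9*((L² + 30*L) - 164) = -9*(-164 + L² + 30*L) = 1476 - 270*L - 9*L²)
√(d(-56 + 79) + 5219) = √((1476 - 270*(-56 + 79) - 9*(-56 + 79)²) + 5219) = √((1476 - 270*23 - 9*23²) + 5219) = √((1476 - 6210 - 9*529) + 5219) = √((1476 - 6210 - 4761) + 5219) = √(-9495 + 5219) = √(-4276) = 2*I*√1069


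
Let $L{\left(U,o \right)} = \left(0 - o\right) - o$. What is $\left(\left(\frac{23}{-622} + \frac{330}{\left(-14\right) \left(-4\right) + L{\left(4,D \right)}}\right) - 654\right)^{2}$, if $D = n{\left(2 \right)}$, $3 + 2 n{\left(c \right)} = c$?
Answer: $\frac{58690752458121}{139665124} \approx 4.2023 \cdot 10^{5}$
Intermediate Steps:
$n{\left(c \right)} = - \frac{3}{2} + \frac{c}{2}$
$D = - \frac{1}{2}$ ($D = - \frac{3}{2} + \frac{1}{2} \cdot 2 = - \frac{3}{2} + 1 = - \frac{1}{2} \approx -0.5$)
$L{\left(U,o \right)} = - 2 o$ ($L{\left(U,o \right)} = - o - o = - 2 o$)
$\left(\left(\frac{23}{-622} + \frac{330}{\left(-14\right) \left(-4\right) + L{\left(4,D \right)}}\right) - 654\right)^{2} = \left(\left(\frac{23}{-622} + \frac{330}{\left(-14\right) \left(-4\right) - -1}\right) - 654\right)^{2} = \left(\left(23 \left(- \frac{1}{622}\right) + \frac{330}{56 + 1}\right) - 654\right)^{2} = \left(\left(- \frac{23}{622} + \frac{330}{57}\right) - 654\right)^{2} = \left(\left(- \frac{23}{622} + 330 \cdot \frac{1}{57}\right) - 654\right)^{2} = \left(\left(- \frac{23}{622} + \frac{110}{19}\right) - 654\right)^{2} = \left(\frac{67983}{11818} - 654\right)^{2} = \left(- \frac{7660989}{11818}\right)^{2} = \frac{58690752458121}{139665124}$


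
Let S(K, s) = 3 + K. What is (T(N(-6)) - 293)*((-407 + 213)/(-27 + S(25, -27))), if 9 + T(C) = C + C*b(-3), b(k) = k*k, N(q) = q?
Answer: 70228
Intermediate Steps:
b(k) = k²
T(C) = -9 + 10*C (T(C) = -9 + (C + C*(-3)²) = -9 + (C + C*9) = -9 + (C + 9*C) = -9 + 10*C)
(T(N(-6)) - 293)*((-407 + 213)/(-27 + S(25, -27))) = ((-9 + 10*(-6)) - 293)*((-407 + 213)/(-27 + (3 + 25))) = ((-9 - 60) - 293)*(-194/(-27 + 28)) = (-69 - 293)*(-194/1) = -(-70228) = -362*(-194) = 70228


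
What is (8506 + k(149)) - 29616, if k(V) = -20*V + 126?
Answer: -23964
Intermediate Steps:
k(V) = 126 - 20*V
(8506 + k(149)) - 29616 = (8506 + (126 - 20*149)) - 29616 = (8506 + (126 - 2980)) - 29616 = (8506 - 2854) - 29616 = 5652 - 29616 = -23964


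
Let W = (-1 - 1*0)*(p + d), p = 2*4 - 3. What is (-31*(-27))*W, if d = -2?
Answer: -2511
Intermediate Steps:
p = 5 (p = 8 - 3 = 5)
W = -3 (W = (-1 - 1*0)*(5 - 2) = (-1 + 0)*3 = -1*3 = -3)
(-31*(-27))*W = -31*(-27)*(-3) = 837*(-3) = -2511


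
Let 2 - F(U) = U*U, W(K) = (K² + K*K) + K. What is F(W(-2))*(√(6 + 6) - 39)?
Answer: 1326 - 68*√3 ≈ 1208.2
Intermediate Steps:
W(K) = K + 2*K² (W(K) = (K² + K²) + K = 2*K² + K = K + 2*K²)
F(U) = 2 - U² (F(U) = 2 - U*U = 2 - U²)
F(W(-2))*(√(6 + 6) - 39) = (2 - (-2*(1 + 2*(-2)))²)*(√(6 + 6) - 39) = (2 - (-2*(1 - 4))²)*(√12 - 39) = (2 - (-2*(-3))²)*(2*√3 - 39) = (2 - 1*6²)*(-39 + 2*√3) = (2 - 1*36)*(-39 + 2*√3) = (2 - 36)*(-39 + 2*√3) = -34*(-39 + 2*√3) = 1326 - 68*√3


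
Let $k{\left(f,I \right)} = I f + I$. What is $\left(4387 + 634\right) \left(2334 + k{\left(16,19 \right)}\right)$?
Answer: $13340797$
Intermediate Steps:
$k{\left(f,I \right)} = I + I f$
$\left(4387 + 634\right) \left(2334 + k{\left(16,19 \right)}\right) = \left(4387 + 634\right) \left(2334 + 19 \left(1 + 16\right)\right) = 5021 \left(2334 + 19 \cdot 17\right) = 5021 \left(2334 + 323\right) = 5021 \cdot 2657 = 13340797$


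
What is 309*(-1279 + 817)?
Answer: -142758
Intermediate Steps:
309*(-1279 + 817) = 309*(-462) = -142758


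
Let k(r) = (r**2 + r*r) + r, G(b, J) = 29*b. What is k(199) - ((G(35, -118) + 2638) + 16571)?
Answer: 59177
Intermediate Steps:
k(r) = r + 2*r**2 (k(r) = (r**2 + r**2) + r = 2*r**2 + r = r + 2*r**2)
k(199) - ((G(35, -118) + 2638) + 16571) = 199*(1 + 2*199) - ((29*35 + 2638) + 16571) = 199*(1 + 398) - ((1015 + 2638) + 16571) = 199*399 - (3653 + 16571) = 79401 - 1*20224 = 79401 - 20224 = 59177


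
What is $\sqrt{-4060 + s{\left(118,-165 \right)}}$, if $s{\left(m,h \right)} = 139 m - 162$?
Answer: $2 \sqrt{3045} \approx 110.36$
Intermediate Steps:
$s{\left(m,h \right)} = -162 + 139 m$
$\sqrt{-4060 + s{\left(118,-165 \right)}} = \sqrt{-4060 + \left(-162 + 139 \cdot 118\right)} = \sqrt{-4060 + \left(-162 + 16402\right)} = \sqrt{-4060 + 16240} = \sqrt{12180} = 2 \sqrt{3045}$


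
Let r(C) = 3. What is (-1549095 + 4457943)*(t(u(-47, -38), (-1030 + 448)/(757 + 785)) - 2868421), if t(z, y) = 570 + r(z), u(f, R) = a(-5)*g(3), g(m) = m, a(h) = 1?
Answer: -8342133919104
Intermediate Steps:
u(f, R) = 3 (u(f, R) = 1*3 = 3)
t(z, y) = 573 (t(z, y) = 570 + 3 = 573)
(-1549095 + 4457943)*(t(u(-47, -38), (-1030 + 448)/(757 + 785)) - 2868421) = (-1549095 + 4457943)*(573 - 2868421) = 2908848*(-2867848) = -8342133919104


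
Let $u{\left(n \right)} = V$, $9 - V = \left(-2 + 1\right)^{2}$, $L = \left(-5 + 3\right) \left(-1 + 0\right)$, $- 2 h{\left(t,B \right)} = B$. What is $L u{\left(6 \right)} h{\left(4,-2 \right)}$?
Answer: $16$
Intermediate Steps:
$h{\left(t,B \right)} = - \frac{B}{2}$
$L = 2$ ($L = \left(-2\right) \left(-1\right) = 2$)
$V = 8$ ($V = 9 - \left(-2 + 1\right)^{2} = 9 - \left(-1\right)^{2} = 9 - 1 = 8$)
$u{\left(n \right)} = 8$
$L u{\left(6 \right)} h{\left(4,-2 \right)} = 2 \cdot 8 \left(\left(- \frac{1}{2}\right) \left(-2\right)\right) = 16 \cdot 1 = 16$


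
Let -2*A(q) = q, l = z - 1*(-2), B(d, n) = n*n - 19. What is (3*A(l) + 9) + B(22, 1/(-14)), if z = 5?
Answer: -4017/196 ≈ -20.495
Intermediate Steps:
B(d, n) = -19 + n² (B(d, n) = n² - 19 = -19 + n²)
l = 7 (l = 5 - 1*(-2) = 5 + 2 = 7)
A(q) = -q/2
(3*A(l) + 9) + B(22, 1/(-14)) = (3*(-½*7) + 9) + (-19 + (1/(-14))²) = (3*(-7/2) + 9) + (-19 + (-1/14)²) = (-21/2 + 9) + (-19 + 1/196) = -3/2 - 3723/196 = -4017/196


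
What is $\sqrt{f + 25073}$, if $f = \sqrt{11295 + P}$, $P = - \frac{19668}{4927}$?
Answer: $\frac{\sqrt{608655324017 + 4927 \sqrt{274092936819}}}{4927} \approx 158.68$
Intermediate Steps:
$P = - \frac{19668}{4927}$ ($P = \left(-19668\right) \frac{1}{4927} = - \frac{19668}{4927} \approx -3.9919$)
$f = \frac{\sqrt{274092936819}}{4927}$ ($f = \sqrt{11295 - \frac{19668}{4927}} = \sqrt{\frac{55630797}{4927}} = \frac{\sqrt{274092936819}}{4927} \approx 106.26$)
$\sqrt{f + 25073} = \sqrt{\frac{\sqrt{274092936819}}{4927} + 25073} = \sqrt{25073 + \frac{\sqrt{274092936819}}{4927}}$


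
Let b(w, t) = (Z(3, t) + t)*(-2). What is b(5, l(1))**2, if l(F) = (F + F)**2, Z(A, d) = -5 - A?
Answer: 64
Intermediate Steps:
l(F) = 4*F**2 (l(F) = (2*F)**2 = 4*F**2)
b(w, t) = 16 - 2*t (b(w, t) = ((-5 - 1*3) + t)*(-2) = ((-5 - 3) + t)*(-2) = (-8 + t)*(-2) = 16 - 2*t)
b(5, l(1))**2 = (16 - 8*1**2)**2 = (16 - 8)**2 = 8**2 = 64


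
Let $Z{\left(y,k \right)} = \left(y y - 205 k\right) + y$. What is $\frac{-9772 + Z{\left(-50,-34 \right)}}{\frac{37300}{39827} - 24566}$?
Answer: $\frac{637232}{44470581} \approx 0.014329$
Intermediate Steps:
$Z{\left(y,k \right)} = y + y^{2} - 205 k$ ($Z{\left(y,k \right)} = \left(y^{2} - 205 k\right) + y = y + y^{2} - 205 k$)
$\frac{-9772 + Z{\left(-50,-34 \right)}}{\frac{37300}{39827} - 24566} = \frac{-9772 - \left(-6920 - 2500\right)}{\frac{37300}{39827} - 24566} = \frac{-9772 + \left(-50 + 2500 + 6970\right)}{37300 \cdot \frac{1}{39827} - 24566} = \frac{-9772 + 9420}{\frac{37300}{39827} - 24566} = - \frac{352}{- \frac{978352782}{39827}} = \left(-352\right) \left(- \frac{39827}{978352782}\right) = \frac{637232}{44470581}$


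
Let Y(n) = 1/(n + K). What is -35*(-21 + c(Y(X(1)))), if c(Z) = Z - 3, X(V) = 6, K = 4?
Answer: 1673/2 ≈ 836.50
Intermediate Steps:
Y(n) = 1/(4 + n) (Y(n) = 1/(n + 4) = 1/(4 + n))
c(Z) = -3 + Z
-35*(-21 + c(Y(X(1)))) = -35*(-21 + (-3 + 1/(4 + 6))) = -35*(-21 + (-3 + 1/10)) = -35*(-21 - 29/10) = -35*(-239/10) = 1673/2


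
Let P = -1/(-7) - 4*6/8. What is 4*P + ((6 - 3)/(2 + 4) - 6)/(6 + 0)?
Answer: -1037/84 ≈ -12.345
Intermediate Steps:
P = -20/7 (P = -1*(-1/7) - 24*1/8 = 1/7 - 3 = -20/7 ≈ -2.8571)
4*P + ((6 - 3)/(2 + 4) - 6)/(6 + 0) = 4*(-20/7) + ((6 - 3)/(2 + 4) - 6)/(6 + 0) = -80/7 + (3/6 - 6)/6 = -80/7 + (3*(1/6) - 6)*(1/6) = -80/7 + (1/2 - 6)*(1/6) = -80/7 - 11/2*1/6 = -80/7 - 11/12 = -1037/84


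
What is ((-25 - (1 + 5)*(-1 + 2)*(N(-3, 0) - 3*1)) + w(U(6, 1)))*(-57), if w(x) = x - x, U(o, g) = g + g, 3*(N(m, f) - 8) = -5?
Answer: 2565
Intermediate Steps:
N(m, f) = 19/3 (N(m, f) = 8 + (⅓)*(-5) = 8 - 5/3 = 19/3)
U(o, g) = 2*g
w(x) = 0
((-25 - (1 + 5)*(-1 + 2)*(N(-3, 0) - 3*1)) + w(U(6, 1)))*(-57) = ((-25 - (1 + 5)*(-1 + 2)*(19/3 - 3*1)) + 0)*(-57) = ((-25 - 6*1*(19/3 - 3)) + 0)*(-57) = ((-25 - 6*1*(10/3)) + 0)*(-57) = ((-25 - 6*10/3) + 0)*(-57) = ((-25 - 1*20) + 0)*(-57) = ((-25 - 20) + 0)*(-57) = (-45 + 0)*(-57) = -45*(-57) = 2565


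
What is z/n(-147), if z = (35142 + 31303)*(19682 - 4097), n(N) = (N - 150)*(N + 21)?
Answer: 345181775/12474 ≈ 27672.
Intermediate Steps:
n(N) = (-150 + N)*(21 + N)
z = 1035545325 (z = 66445*15585 = 1035545325)
z/n(-147) = 1035545325/(-3150 + (-147)² - 129*(-147)) = 1035545325/(-3150 + 21609 + 18963) = 1035545325/37422 = 1035545325*(1/37422) = 345181775/12474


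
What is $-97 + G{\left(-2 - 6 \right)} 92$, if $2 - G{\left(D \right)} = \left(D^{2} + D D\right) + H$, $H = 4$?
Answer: $-12057$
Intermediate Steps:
$G{\left(D \right)} = -2 - 2 D^{2}$ ($G{\left(D \right)} = 2 - \left(\left(D^{2} + D D\right) + 4\right) = 2 - \left(\left(D^{2} + D^{2}\right) + 4\right) = 2 - \left(2 D^{2} + 4\right) = 2 - \left(4 + 2 D^{2}\right) = -2 - 2 D^{2}$)
$-97 + G{\left(-2 - 6 \right)} 92 = -97 + \left(-2 - 2 \left(-2 - 6\right)^{2}\right) 92 = -97 + \left(-2 - 2 \left(-8\right)^{2}\right) 92 = -97 + \left(-2 - 128\right) 92 = -97 - 11960 = -12057$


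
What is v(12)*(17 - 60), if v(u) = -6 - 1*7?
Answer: 559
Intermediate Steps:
v(u) = -13 (v(u) = -6 - 7 = -13)
v(12)*(17 - 60) = -13*(17 - 60) = -13*(-43) = 559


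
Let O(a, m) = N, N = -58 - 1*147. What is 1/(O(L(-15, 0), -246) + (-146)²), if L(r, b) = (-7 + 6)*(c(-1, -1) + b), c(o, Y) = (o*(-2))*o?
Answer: 1/21111 ≈ 4.7369e-5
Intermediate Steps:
c(o, Y) = -2*o² (c(o, Y) = (-2*o)*o = -2*o²)
N = -205 (N = -58 - 147 = -205)
L(r, b) = 2 - b (L(r, b) = (-7 + 6)*(-2*(-1)² + b) = -(-2*1 + b) = -(-2 + b) = 2 - b)
O(a, m) = -205
1/(O(L(-15, 0), -246) + (-146)²) = 1/(-205 + (-146)²) = 1/(-205 + 21316) = 1/21111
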